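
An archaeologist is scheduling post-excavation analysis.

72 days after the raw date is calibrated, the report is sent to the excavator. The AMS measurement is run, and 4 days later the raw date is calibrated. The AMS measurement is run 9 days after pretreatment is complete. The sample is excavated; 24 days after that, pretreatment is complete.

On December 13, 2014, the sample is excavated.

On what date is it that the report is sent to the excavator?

The sample is excavated: Dec 13, 2014.
Pretreatment is complete: Dec 13, 2014 + 24 days = Jan 6, 2015.
The AMS measurement is run: Jan 6, 2015 + 9 days = Jan 15, 2015.
The raw date is calibrated: Jan 15, 2015 + 4 days = Jan 19, 2015.
The report is sent to the excavator: Jan 19, 2015 + 72 days = Apr 1, 2015.

April 1, 2015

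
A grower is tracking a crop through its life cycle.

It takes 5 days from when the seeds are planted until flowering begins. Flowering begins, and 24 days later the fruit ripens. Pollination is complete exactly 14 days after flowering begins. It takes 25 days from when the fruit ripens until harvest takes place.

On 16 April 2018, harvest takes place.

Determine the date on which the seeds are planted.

Harvest takes place: Apr 16, 2018.
The fruit ripens: Apr 16, 2018 − 25 days = Mar 22, 2018.
Flowering begins: Mar 22, 2018 − 24 days = Feb 26, 2018.
The seeds are planted: Feb 26, 2018 − 5 days = Feb 21, 2018.

21 February 2018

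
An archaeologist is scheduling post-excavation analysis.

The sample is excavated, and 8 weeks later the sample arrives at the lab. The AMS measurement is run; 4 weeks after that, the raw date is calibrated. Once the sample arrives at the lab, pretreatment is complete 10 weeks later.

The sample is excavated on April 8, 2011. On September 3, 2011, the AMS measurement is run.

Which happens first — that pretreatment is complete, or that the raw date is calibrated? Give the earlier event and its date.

Pretreatment is complete — August 12, 2011

The sample is excavated: Apr 8, 2011.
The sample arrives at the lab: Apr 8, 2011 + 8 weeks = Jun 3, 2011.
Pretreatment is complete: Jun 3, 2011 + 10 weeks = Aug 12, 2011.
The AMS measurement is run: Sep 3, 2011.
The raw date is calibrated: Sep 3, 2011 + 4 weeks = Oct 1, 2011.
Comparing: pretreatment is complete on Aug 12, 2011 vs the raw date is calibrated on Oct 1, 2011. Earlier: pretreatment is complete.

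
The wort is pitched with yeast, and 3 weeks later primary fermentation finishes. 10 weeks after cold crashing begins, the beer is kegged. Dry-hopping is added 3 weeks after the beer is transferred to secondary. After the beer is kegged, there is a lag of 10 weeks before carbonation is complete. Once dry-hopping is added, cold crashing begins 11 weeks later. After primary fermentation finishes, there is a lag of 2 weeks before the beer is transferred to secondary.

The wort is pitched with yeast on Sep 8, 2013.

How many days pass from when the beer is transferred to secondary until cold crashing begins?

98 days

Causal path: the beer is transferred to secondary → dry-hopping is added → cold crashing begins.
Total delay along the path: 3 + 11 weeks = 14 weeks = 98 days.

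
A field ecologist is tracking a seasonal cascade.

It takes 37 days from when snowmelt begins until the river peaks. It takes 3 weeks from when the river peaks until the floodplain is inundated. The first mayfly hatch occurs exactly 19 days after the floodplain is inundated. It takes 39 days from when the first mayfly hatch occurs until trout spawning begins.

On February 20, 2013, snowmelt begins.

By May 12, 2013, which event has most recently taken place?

The first mayfly hatch occurs

Snowmelt begins: Feb 20, 2013.
The river peaks: Feb 20, 2013 + 37 days = Mar 29, 2013.
The floodplain is inundated: Mar 29, 2013 + 3 weeks = Apr 19, 2013.
The first mayfly hatch occurs: Apr 19, 2013 + 19 days = May 8, 2013.
Trout spawning begins: May 8, 2013 + 39 days = Jun 16, 2013.
May 12, 2013 falls between when the first mayfly hatch occurs (May 8, 2013) and when trout spawning begins (Jun 16, 2013).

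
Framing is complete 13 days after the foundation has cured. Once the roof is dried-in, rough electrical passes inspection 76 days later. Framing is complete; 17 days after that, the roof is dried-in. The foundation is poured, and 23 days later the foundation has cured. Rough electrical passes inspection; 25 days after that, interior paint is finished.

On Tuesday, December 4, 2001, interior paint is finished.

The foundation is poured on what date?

Tuesday, July 3, 2001

Interior paint is finished: Dec 4, 2001.
Rough electrical passes inspection: Dec 4, 2001 − 25 days = Nov 9, 2001.
The roof is dried-in: Nov 9, 2001 − 76 days = Aug 25, 2001.
Framing is complete: Aug 25, 2001 − 17 days = Aug 8, 2001.
The foundation has cured: Aug 8, 2001 − 13 days = Jul 26, 2001.
The foundation is poured: Jul 26, 2001 − 23 days = Jul 3, 2001.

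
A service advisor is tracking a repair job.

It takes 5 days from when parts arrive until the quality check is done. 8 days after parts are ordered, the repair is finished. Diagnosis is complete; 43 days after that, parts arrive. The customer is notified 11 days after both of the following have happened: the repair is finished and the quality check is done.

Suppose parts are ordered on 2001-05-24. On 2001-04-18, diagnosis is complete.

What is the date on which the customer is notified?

2001-06-16

Parts are ordered: May 24, 2001.
The repair is finished: May 24, 2001 + 8 days = Jun 1, 2001.
Diagnosis is complete: Apr 18, 2001.
Parts arrive: Apr 18, 2001 + 43 days = May 31, 2001.
The quality check is done: May 31, 2001 + 5 days = Jun 5, 2001.
Both prerequisites met — the repair is finished (Jun 1, 2001), the quality check is done (Jun 5, 2001); the later is Jun 5, 2001.
The customer is notified: Jun 5, 2001 + 11 days = Jun 16, 2001.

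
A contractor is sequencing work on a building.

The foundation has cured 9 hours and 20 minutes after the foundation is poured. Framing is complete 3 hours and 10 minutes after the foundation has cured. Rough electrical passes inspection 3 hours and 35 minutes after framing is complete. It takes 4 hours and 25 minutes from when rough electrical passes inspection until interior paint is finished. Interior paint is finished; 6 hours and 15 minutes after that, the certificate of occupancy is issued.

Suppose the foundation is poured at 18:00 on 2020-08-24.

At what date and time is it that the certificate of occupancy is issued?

The foundation is poured: 18:00 Aug 24, 2020.
The foundation has cured: 18:00 Aug 24, 2020 + 9h20m = 03:20 Aug 25, 2020.
Framing is complete: 03:20 Aug 25, 2020 + 3h10m = 06:30 Aug 25, 2020.
Rough electrical passes inspection: 06:30 Aug 25, 2020 + 3h35m = 10:05 Aug 25, 2020.
Interior paint is finished: 10:05 Aug 25, 2020 + 4h25m = 14:30 Aug 25, 2020.
The certificate of occupancy is issued: 14:30 Aug 25, 2020 + 6h15m = 20:45 Aug 25, 2020.

20:45 on 2020-08-25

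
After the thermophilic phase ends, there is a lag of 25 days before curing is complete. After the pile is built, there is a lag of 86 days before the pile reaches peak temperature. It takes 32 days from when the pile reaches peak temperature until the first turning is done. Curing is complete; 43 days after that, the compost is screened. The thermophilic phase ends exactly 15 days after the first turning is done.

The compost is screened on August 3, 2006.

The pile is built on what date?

January 14, 2006

The compost is screened: Aug 3, 2006.
Curing is complete: Aug 3, 2006 − 43 days = Jun 21, 2006.
The thermophilic phase ends: Jun 21, 2006 − 25 days = May 27, 2006.
The first turning is done: May 27, 2006 − 15 days = May 12, 2006.
The pile reaches peak temperature: May 12, 2006 − 32 days = Apr 10, 2006.
The pile is built: Apr 10, 2006 − 86 days = Jan 14, 2006.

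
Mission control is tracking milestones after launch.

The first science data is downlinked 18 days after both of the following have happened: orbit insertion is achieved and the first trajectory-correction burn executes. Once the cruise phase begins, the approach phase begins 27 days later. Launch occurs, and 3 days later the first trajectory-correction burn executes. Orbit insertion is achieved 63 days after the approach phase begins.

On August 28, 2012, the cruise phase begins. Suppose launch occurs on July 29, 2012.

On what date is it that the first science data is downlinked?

The cruise phase begins: Aug 28, 2012.
The approach phase begins: Aug 28, 2012 + 27 days = Sep 24, 2012.
Orbit insertion is achieved: Sep 24, 2012 + 63 days = Nov 26, 2012.
Launch occurs: Jul 29, 2012.
The first trajectory-correction burn executes: Jul 29, 2012 + 3 days = Aug 1, 2012.
Both prerequisites met — orbit insertion is achieved (Nov 26, 2012), the first trajectory-correction burn executes (Aug 1, 2012); the later is Nov 26, 2012.
The first science data is downlinked: Nov 26, 2012 + 18 days = Dec 14, 2012.

December 14, 2012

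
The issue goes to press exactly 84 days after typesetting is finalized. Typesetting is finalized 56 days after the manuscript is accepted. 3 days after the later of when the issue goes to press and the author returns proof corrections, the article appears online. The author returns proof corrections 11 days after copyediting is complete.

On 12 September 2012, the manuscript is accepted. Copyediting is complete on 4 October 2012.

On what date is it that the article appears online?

The manuscript is accepted: Sep 12, 2012.
Typesetting is finalized: Sep 12, 2012 + 56 days = Nov 7, 2012.
The issue goes to press: Nov 7, 2012 + 84 days = Jan 30, 2013.
Copyediting is complete: Oct 4, 2012.
The author returns proof corrections: Oct 4, 2012 + 11 days = Oct 15, 2012.
Both prerequisites met — the issue goes to press (Jan 30, 2013), the author returns proof corrections (Oct 15, 2012); the later is Jan 30, 2013.
The article appears online: Jan 30, 2013 + 3 days = Feb 2, 2013.

2 February 2013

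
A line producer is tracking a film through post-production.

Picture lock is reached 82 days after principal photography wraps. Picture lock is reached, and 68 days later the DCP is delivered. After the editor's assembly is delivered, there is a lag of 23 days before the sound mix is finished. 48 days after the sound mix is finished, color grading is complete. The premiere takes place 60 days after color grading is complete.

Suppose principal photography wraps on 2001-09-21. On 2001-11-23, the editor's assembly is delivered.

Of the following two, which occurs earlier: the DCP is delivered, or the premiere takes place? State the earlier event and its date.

Principal photography wraps: Sep 21, 2001.
Picture lock is reached: Sep 21, 2001 + 82 days = Dec 12, 2001.
The DCP is delivered: Dec 12, 2001 + 68 days = Feb 18, 2002.
The editor's assembly is delivered: Nov 23, 2001.
The sound mix is finished: Nov 23, 2001 + 23 days = Dec 16, 2001.
Color grading is complete: Dec 16, 2001 + 48 days = Feb 2, 2002.
The premiere takes place: Feb 2, 2002 + 60 days = Apr 3, 2002.
Comparing: the DCP is delivered on Feb 18, 2002 vs the premiere takes place on Apr 3, 2002. Earlier: the DCP is delivered.

The DCP is delivered — 2002-02-18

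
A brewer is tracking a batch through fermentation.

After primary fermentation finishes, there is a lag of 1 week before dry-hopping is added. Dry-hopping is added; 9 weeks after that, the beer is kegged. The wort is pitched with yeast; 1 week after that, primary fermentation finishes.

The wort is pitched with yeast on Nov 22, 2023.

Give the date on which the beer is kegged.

Feb 7, 2024

The wort is pitched with yeast: Nov 22, 2023.
Primary fermentation finishes: Nov 22, 2023 + 1 week = Nov 29, 2023.
Dry-hopping is added: Nov 29, 2023 + 1 week = Dec 6, 2023.
The beer is kegged: Dec 6, 2023 + 9 weeks = Feb 7, 2024.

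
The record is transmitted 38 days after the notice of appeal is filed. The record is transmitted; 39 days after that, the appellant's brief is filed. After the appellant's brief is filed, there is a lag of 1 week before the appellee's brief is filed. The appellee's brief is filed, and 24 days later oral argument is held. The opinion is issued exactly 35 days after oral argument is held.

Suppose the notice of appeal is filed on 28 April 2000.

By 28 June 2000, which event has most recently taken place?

The record is transmitted

The notice of appeal is filed: Apr 28, 2000.
The record is transmitted: Apr 28, 2000 + 38 days = Jun 5, 2000.
The appellant's brief is filed: Jun 5, 2000 + 39 days = Jul 14, 2000.
The appellee's brief is filed: Jul 14, 2000 + 1 week = Jul 21, 2000.
Oral argument is held: Jul 21, 2000 + 24 days = Aug 14, 2000.
The opinion is issued: Aug 14, 2000 + 35 days = Sep 18, 2000.
Jun 28, 2000 falls between when the record is transmitted (Jun 5, 2000) and when the appellant's brief is filed (Jul 14, 2000).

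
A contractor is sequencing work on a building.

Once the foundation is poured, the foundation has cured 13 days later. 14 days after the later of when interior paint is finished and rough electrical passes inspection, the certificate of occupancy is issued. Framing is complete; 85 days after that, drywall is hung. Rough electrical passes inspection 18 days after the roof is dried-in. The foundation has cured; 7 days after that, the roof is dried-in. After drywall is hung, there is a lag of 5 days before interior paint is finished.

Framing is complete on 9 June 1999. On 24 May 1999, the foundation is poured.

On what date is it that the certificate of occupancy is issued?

Framing is complete: Jun 9, 1999.
Drywall is hung: Jun 9, 1999 + 85 days = Sep 2, 1999.
Interior paint is finished: Sep 2, 1999 + 5 days = Sep 7, 1999.
The foundation is poured: May 24, 1999.
The foundation has cured: May 24, 1999 + 13 days = Jun 6, 1999.
The roof is dried-in: Jun 6, 1999 + 7 days = Jun 13, 1999.
Rough electrical passes inspection: Jun 13, 1999 + 18 days = Jul 1, 1999.
Both prerequisites met — interior paint is finished (Sep 7, 1999), rough electrical passes inspection (Jul 1, 1999); the later is Sep 7, 1999.
The certificate of occupancy is issued: Sep 7, 1999 + 14 days = Sep 21, 1999.

21 September 1999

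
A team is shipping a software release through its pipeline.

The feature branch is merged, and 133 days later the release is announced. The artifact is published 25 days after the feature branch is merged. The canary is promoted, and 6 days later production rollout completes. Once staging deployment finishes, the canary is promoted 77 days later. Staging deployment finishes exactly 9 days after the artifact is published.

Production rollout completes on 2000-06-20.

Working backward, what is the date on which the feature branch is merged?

Production rollout completes: Jun 20, 2000.
The canary is promoted: Jun 20, 2000 − 6 days = Jun 14, 2000.
Staging deployment finishes: Jun 14, 2000 − 77 days = Mar 29, 2000.
The artifact is published: Mar 29, 2000 − 9 days = Mar 20, 2000.
The feature branch is merged: Mar 20, 2000 − 25 days = Feb 24, 2000.

2000-02-24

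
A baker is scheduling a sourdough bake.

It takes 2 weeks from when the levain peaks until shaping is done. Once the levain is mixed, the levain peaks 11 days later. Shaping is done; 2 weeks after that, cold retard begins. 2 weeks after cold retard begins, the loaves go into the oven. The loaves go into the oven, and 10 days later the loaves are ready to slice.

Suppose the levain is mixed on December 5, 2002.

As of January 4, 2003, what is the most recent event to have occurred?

The levain is mixed: Dec 5, 2002.
The levain peaks: Dec 5, 2002 + 11 days = Dec 16, 2002.
Shaping is done: Dec 16, 2002 + 2 weeks = Dec 30, 2002.
Cold retard begins: Dec 30, 2002 + 2 weeks = Jan 13, 2003.
The loaves go into the oven: Jan 13, 2003 + 2 weeks = Jan 27, 2003.
The loaves are ready to slice: Jan 27, 2003 + 10 days = Feb 6, 2003.
Jan 4, 2003 falls between when shaping is done (Dec 30, 2002) and when cold retard begins (Jan 13, 2003).

Shaping is done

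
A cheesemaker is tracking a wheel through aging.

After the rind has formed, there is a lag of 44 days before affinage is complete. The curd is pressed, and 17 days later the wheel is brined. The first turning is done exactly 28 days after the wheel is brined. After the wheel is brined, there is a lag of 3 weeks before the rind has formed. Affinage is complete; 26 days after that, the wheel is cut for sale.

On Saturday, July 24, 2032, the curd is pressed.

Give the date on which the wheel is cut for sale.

The curd is pressed: Jul 24, 2032.
The wheel is brined: Jul 24, 2032 + 17 days = Aug 10, 2032.
The rind has formed: Aug 10, 2032 + 3 weeks = Aug 31, 2032.
Affinage is complete: Aug 31, 2032 + 44 days = Oct 14, 2032.
The wheel is cut for sale: Oct 14, 2032 + 26 days = Nov 9, 2032.

Tuesday, November 9, 2032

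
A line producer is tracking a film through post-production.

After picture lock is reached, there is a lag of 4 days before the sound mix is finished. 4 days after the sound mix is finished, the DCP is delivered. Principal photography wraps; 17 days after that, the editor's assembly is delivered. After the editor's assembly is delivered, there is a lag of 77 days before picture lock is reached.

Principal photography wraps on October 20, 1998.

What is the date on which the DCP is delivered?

Principal photography wraps: Oct 20, 1998.
The editor's assembly is delivered: Oct 20, 1998 + 17 days = Nov 6, 1998.
Picture lock is reached: Nov 6, 1998 + 77 days = Jan 22, 1999.
The sound mix is finished: Jan 22, 1999 + 4 days = Jan 26, 1999.
The DCP is delivered: Jan 26, 1999 + 4 days = Jan 30, 1999.

January 30, 1999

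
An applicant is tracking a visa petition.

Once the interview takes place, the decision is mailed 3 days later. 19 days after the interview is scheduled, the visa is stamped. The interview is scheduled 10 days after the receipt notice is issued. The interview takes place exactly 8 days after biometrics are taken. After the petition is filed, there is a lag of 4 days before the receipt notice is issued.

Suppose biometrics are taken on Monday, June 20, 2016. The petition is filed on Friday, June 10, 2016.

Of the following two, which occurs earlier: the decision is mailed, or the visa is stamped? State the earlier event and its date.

Biometrics are taken: Jun 20, 2016.
The interview takes place: Jun 20, 2016 + 8 days = Jun 28, 2016.
The decision is mailed: Jun 28, 2016 + 3 days = Jul 1, 2016.
The petition is filed: Jun 10, 2016.
The receipt notice is issued: Jun 10, 2016 + 4 days = Jun 14, 2016.
The interview is scheduled: Jun 14, 2016 + 10 days = Jun 24, 2016.
The visa is stamped: Jun 24, 2016 + 19 days = Jul 13, 2016.
Comparing: the decision is mailed on Jul 1, 2016 vs the visa is stamped on Jul 13, 2016. Earlier: the decision is mailed.

The decision is mailed — Friday, July 1, 2016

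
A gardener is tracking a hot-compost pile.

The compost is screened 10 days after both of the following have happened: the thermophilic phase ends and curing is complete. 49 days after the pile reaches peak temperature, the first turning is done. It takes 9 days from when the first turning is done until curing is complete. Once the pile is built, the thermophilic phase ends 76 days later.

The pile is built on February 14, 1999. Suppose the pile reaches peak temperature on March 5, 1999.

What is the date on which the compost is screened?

The pile is built: Feb 14, 1999.
The thermophilic phase ends: Feb 14, 1999 + 76 days = May 1, 1999.
The pile reaches peak temperature: Mar 5, 1999.
The first turning is done: Mar 5, 1999 + 49 days = Apr 23, 1999.
Curing is complete: Apr 23, 1999 + 9 days = May 2, 1999.
Both prerequisites met — the thermophilic phase ends (May 1, 1999), curing is complete (May 2, 1999); the later is May 2, 1999.
The compost is screened: May 2, 1999 + 10 days = May 12, 1999.

May 12, 1999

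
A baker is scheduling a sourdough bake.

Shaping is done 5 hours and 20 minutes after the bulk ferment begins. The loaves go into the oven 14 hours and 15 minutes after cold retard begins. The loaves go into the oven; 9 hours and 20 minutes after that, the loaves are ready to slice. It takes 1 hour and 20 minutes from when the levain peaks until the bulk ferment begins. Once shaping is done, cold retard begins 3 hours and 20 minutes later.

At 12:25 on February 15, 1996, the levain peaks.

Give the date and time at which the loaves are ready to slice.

The levain peaks: 12:25 Feb 15, 1996.
The bulk ferment begins: 12:25 Feb 15, 1996 + 1h20m = 13:45 Feb 15, 1996.
Shaping is done: 13:45 Feb 15, 1996 + 5h20m = 19:05 Feb 15, 1996.
Cold retard begins: 19:05 Feb 15, 1996 + 3h20m = 22:25 Feb 15, 1996.
The loaves go into the oven: 22:25 Feb 15, 1996 + 14h15m = 12:40 Feb 16, 1996.
The loaves are ready to slice: 12:40 Feb 16, 1996 + 9h20m = 22:00 Feb 16, 1996.

22:00 on February 16, 1996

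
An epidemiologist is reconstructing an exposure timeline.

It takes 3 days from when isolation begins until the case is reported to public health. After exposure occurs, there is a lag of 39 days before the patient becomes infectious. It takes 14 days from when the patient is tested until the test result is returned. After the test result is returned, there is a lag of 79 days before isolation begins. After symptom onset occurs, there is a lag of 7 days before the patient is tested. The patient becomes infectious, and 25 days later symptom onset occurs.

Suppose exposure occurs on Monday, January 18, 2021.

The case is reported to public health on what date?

Exposure occurs: Jan 18, 2021.
The patient becomes infectious: Jan 18, 2021 + 39 days = Feb 26, 2021.
Symptom onset occurs: Feb 26, 2021 + 25 days = Mar 23, 2021.
The patient is tested: Mar 23, 2021 + 7 days = Mar 30, 2021.
The test result is returned: Mar 30, 2021 + 14 days = Apr 13, 2021.
Isolation begins: Apr 13, 2021 + 79 days = Jul 1, 2021.
The case is reported to public health: Jul 1, 2021 + 3 days = Jul 4, 2021.

Sunday, July 4, 2021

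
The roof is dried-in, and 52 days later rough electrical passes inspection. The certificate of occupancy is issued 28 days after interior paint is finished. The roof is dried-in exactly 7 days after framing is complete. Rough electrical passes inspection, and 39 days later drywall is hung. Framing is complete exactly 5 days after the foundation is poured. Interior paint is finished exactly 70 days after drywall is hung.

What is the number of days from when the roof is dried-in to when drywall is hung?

Causal path: the roof is dried-in → rough electrical passes inspection → drywall is hung.
Total delay along the path: 52 + 39 = 91 days.

91 days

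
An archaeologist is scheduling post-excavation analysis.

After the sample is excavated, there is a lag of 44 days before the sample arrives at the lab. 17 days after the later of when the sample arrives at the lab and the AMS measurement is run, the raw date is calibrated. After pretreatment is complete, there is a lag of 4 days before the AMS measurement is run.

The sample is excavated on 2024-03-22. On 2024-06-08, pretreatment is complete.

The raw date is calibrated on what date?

The sample is excavated: Mar 22, 2024.
The sample arrives at the lab: Mar 22, 2024 + 44 days = May 5, 2024.
Pretreatment is complete: Jun 8, 2024.
The AMS measurement is run: Jun 8, 2024 + 4 days = Jun 12, 2024.
Both prerequisites met — the sample arrives at the lab (May 5, 2024), the AMS measurement is run (Jun 12, 2024); the later is Jun 12, 2024.
The raw date is calibrated: Jun 12, 2024 + 17 days = Jun 29, 2024.

2024-06-29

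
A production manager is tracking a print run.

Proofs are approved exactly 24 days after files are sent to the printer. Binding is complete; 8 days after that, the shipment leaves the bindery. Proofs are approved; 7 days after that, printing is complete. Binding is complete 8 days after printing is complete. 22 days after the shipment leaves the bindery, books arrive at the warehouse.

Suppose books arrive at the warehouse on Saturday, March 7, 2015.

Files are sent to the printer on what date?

Books arrive at the warehouse: Mar 7, 2015.
The shipment leaves the bindery: Mar 7, 2015 − 22 days = Feb 13, 2015.
Binding is complete: Feb 13, 2015 − 8 days = Feb 5, 2015.
Printing is complete: Feb 5, 2015 − 8 days = Jan 28, 2015.
Proofs are approved: Jan 28, 2015 − 7 days = Jan 21, 2015.
Files are sent to the printer: Jan 21, 2015 − 24 days = Dec 28, 2014.

Sunday, December 28, 2014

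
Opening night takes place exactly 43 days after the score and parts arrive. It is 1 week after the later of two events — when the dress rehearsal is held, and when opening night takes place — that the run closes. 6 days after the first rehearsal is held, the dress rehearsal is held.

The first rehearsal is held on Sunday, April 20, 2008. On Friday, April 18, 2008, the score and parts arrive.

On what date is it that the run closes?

The first rehearsal is held: Apr 20, 2008.
The dress rehearsal is held: Apr 20, 2008 + 6 days = Apr 26, 2008.
The score and parts arrive: Apr 18, 2008.
Opening night takes place: Apr 18, 2008 + 43 days = May 31, 2008.
Both prerequisites met — the dress rehearsal is held (Apr 26, 2008), opening night takes place (May 31, 2008); the later is May 31, 2008.
The run closes: May 31, 2008 + 1 week = Jun 7, 2008.

Saturday, June 7, 2008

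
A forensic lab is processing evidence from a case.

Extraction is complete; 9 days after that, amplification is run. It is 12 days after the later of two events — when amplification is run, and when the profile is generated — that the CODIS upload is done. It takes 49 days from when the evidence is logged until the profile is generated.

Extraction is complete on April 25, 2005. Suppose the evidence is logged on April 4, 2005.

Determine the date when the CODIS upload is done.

June 4, 2005

Extraction is complete: Apr 25, 2005.
Amplification is run: Apr 25, 2005 + 9 days = May 4, 2005.
The evidence is logged: Apr 4, 2005.
The profile is generated: Apr 4, 2005 + 49 days = May 23, 2005.
Both prerequisites met — amplification is run (May 4, 2005), the profile is generated (May 23, 2005); the later is May 23, 2005.
The CODIS upload is done: May 23, 2005 + 12 days = Jun 4, 2005.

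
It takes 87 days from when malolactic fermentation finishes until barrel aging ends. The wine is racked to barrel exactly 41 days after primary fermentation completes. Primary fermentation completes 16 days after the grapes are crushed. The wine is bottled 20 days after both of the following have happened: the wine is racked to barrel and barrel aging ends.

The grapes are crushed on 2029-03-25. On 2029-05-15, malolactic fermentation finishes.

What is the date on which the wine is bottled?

The grapes are crushed: Mar 25, 2029.
Primary fermentation completes: Mar 25, 2029 + 16 days = Apr 10, 2029.
The wine is racked to barrel: Apr 10, 2029 + 41 days = May 21, 2029.
Malolactic fermentation finishes: May 15, 2029.
Barrel aging ends: May 15, 2029 + 87 days = Aug 10, 2029.
Both prerequisites met — the wine is racked to barrel (May 21, 2029), barrel aging ends (Aug 10, 2029); the later is Aug 10, 2029.
The wine is bottled: Aug 10, 2029 + 20 days = Aug 30, 2029.

2029-08-30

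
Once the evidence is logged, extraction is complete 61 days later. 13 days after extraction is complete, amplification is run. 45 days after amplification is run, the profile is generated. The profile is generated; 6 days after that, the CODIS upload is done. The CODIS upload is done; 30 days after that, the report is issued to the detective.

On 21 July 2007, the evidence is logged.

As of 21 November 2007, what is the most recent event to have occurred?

The profile is generated

The evidence is logged: Jul 21, 2007.
Extraction is complete: Jul 21, 2007 + 61 days = Sep 20, 2007.
Amplification is run: Sep 20, 2007 + 13 days = Oct 3, 2007.
The profile is generated: Oct 3, 2007 + 45 days = Nov 17, 2007.
The CODIS upload is done: Nov 17, 2007 + 6 days = Nov 23, 2007.
The report is issued to the detective: Nov 23, 2007 + 30 days = Dec 23, 2007.
Nov 21, 2007 falls between when the profile is generated (Nov 17, 2007) and when the CODIS upload is done (Nov 23, 2007).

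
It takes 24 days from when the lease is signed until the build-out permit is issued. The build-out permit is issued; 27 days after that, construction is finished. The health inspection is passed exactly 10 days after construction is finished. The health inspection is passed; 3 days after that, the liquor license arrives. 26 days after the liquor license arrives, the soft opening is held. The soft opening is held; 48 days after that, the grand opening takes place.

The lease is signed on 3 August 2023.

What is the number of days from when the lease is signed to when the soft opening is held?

90 days

Causal path: the lease is signed → the build-out permit is issued → construction is finished → the health inspection is passed → the liquor license arrives → the soft opening is held.
Total delay along the path: 24 + 27 + 10 + 3 + 26 = 90 days.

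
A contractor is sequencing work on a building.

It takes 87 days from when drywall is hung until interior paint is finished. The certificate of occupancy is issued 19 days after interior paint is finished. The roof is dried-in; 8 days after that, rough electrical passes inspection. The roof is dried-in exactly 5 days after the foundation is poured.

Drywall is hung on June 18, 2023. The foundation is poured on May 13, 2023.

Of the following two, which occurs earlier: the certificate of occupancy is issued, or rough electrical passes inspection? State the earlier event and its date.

Rough electrical passes inspection — May 26, 2023

Drywall is hung: Jun 18, 2023.
Interior paint is finished: Jun 18, 2023 + 87 days = Sep 13, 2023.
The certificate of occupancy is issued: Sep 13, 2023 + 19 days = Oct 2, 2023.
The foundation is poured: May 13, 2023.
The roof is dried-in: May 13, 2023 + 5 days = May 18, 2023.
Rough electrical passes inspection: May 18, 2023 + 8 days = May 26, 2023.
Comparing: the certificate of occupancy is issued on Oct 2, 2023 vs rough electrical passes inspection on May 26, 2023. Earlier: rough electrical passes inspection.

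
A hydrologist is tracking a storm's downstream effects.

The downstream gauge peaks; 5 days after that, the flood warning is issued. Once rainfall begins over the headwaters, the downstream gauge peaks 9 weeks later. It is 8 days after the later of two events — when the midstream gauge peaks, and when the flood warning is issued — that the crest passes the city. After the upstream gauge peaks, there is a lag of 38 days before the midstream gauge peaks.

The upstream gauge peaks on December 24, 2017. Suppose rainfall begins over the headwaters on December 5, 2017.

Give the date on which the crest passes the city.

The upstream gauge peaks: Dec 24, 2017.
The midstream gauge peaks: Dec 24, 2017 + 38 days = Jan 31, 2018.
Rainfall begins over the headwaters: Dec 5, 2017.
The downstream gauge peaks: Dec 5, 2017 + 9 weeks = Feb 6, 2018.
The flood warning is issued: Feb 6, 2018 + 5 days = Feb 11, 2018.
Both prerequisites met — the midstream gauge peaks (Jan 31, 2018), the flood warning is issued (Feb 11, 2018); the later is Feb 11, 2018.
The crest passes the city: Feb 11, 2018 + 8 days = Feb 19, 2018.

February 19, 2018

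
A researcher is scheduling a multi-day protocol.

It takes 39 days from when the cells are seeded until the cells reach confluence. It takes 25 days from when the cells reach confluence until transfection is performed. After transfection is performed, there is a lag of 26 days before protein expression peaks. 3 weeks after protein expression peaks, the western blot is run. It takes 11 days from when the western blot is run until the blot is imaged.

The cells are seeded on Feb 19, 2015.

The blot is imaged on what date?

Jun 21, 2015

The cells are seeded: Feb 19, 2015.
The cells reach confluence: Feb 19, 2015 + 39 days = Mar 30, 2015.
Transfection is performed: Mar 30, 2015 + 25 days = Apr 24, 2015.
Protein expression peaks: Apr 24, 2015 + 26 days = May 20, 2015.
The western blot is run: May 20, 2015 + 3 weeks = Jun 10, 2015.
The blot is imaged: Jun 10, 2015 + 11 days = Jun 21, 2015.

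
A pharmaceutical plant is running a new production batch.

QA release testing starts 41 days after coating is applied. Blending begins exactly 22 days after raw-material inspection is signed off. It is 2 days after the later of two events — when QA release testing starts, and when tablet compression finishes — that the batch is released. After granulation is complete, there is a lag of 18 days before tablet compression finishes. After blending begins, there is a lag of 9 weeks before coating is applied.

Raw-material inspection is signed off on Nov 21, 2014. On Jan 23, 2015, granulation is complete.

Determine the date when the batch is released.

Mar 29, 2015

Raw-material inspection is signed off: Nov 21, 2014.
Blending begins: Nov 21, 2014 + 22 days = Dec 13, 2014.
Coating is applied: Dec 13, 2014 + 9 weeks = Feb 14, 2015.
QA release testing starts: Feb 14, 2015 + 41 days = Mar 27, 2015.
Granulation is complete: Jan 23, 2015.
Tablet compression finishes: Jan 23, 2015 + 18 days = Feb 10, 2015.
Both prerequisites met — QA release testing starts (Mar 27, 2015), tablet compression finishes (Feb 10, 2015); the later is Mar 27, 2015.
The batch is released: Mar 27, 2015 + 2 days = Mar 29, 2015.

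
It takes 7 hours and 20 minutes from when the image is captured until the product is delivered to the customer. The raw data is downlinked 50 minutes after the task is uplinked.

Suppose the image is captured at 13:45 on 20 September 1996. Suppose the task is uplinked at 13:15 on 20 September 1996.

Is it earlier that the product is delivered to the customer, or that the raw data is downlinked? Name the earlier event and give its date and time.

The image is captured: 13:45 Sep 20, 1996.
The product is delivered to the customer: 13:45 Sep 20, 1996 + 7h20m = 21:05 Sep 20, 1996.
The task is uplinked: 13:15 Sep 20, 1996.
The raw data is downlinked: 13:15 Sep 20, 1996 + 50m = 14:05 Sep 20, 1996.
Comparing: the product is delivered to the customer at 21:05 Sep 20, 1996 vs the raw data is downlinked at 14:05 Sep 20, 1996. Earlier: the raw data is downlinked.

The raw data is downlinked — 14:05 on 20 September 1996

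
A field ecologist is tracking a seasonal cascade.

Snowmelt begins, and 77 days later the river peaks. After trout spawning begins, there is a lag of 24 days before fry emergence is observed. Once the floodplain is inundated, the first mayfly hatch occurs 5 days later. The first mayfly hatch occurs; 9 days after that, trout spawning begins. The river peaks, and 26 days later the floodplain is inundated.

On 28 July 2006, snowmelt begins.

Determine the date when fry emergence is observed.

16 December 2006

Snowmelt begins: Jul 28, 2006.
The river peaks: Jul 28, 2006 + 77 days = Oct 13, 2006.
The floodplain is inundated: Oct 13, 2006 + 26 days = Nov 8, 2006.
The first mayfly hatch occurs: Nov 8, 2006 + 5 days = Nov 13, 2006.
Trout spawning begins: Nov 13, 2006 + 9 days = Nov 22, 2006.
Fry emergence is observed: Nov 22, 2006 + 24 days = Dec 16, 2006.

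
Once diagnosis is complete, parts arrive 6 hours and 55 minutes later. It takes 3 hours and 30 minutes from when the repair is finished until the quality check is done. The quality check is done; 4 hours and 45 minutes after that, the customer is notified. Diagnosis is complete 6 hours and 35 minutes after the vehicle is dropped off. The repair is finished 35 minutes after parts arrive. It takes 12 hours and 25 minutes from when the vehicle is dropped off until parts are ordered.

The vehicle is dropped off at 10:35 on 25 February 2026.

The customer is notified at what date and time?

08:55 on 26 February 2026

The vehicle is dropped off: 10:35 Feb 25, 2026.
Diagnosis is complete: 10:35 Feb 25, 2026 + 6h35m = 17:10 Feb 25, 2026.
Parts arrive: 17:10 Feb 25, 2026 + 6h55m = 00:05 Feb 26, 2026.
The repair is finished: 00:05 Feb 26, 2026 + 35m = 00:40 Feb 26, 2026.
The quality check is done: 00:40 Feb 26, 2026 + 3h30m = 04:10 Feb 26, 2026.
The customer is notified: 04:10 Feb 26, 2026 + 4h45m = 08:55 Feb 26, 2026.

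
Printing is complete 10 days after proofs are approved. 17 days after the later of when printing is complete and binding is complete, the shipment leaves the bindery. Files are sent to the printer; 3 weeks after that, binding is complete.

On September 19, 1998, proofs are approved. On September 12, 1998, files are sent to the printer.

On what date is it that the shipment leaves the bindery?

Proofs are approved: Sep 19, 1998.
Printing is complete: Sep 19, 1998 + 10 days = Sep 29, 1998.
Files are sent to the printer: Sep 12, 1998.
Binding is complete: Sep 12, 1998 + 3 weeks = Oct 3, 1998.
Both prerequisites met — printing is complete (Sep 29, 1998), binding is complete (Oct 3, 1998); the later is Oct 3, 1998.
The shipment leaves the bindery: Oct 3, 1998 + 17 days = Oct 20, 1998.

October 20, 1998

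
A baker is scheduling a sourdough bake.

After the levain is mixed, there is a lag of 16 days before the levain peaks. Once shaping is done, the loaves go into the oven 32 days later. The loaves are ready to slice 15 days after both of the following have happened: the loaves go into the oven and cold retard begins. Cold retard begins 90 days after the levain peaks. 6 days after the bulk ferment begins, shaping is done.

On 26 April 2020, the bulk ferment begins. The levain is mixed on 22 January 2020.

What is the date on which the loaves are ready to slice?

The bulk ferment begins: Apr 26, 2020.
Shaping is done: Apr 26, 2020 + 6 days = May 2, 2020.
The loaves go into the oven: May 2, 2020 + 32 days = Jun 3, 2020.
The levain is mixed: Jan 22, 2020.
The levain peaks: Jan 22, 2020 + 16 days = Feb 7, 2020.
Cold retard begins: Feb 7, 2020 + 90 days = May 7, 2020.
Both prerequisites met — the loaves go into the oven (Jun 3, 2020), cold retard begins (May 7, 2020); the later is Jun 3, 2020.
The loaves are ready to slice: Jun 3, 2020 + 15 days = Jun 18, 2020.

18 June 2020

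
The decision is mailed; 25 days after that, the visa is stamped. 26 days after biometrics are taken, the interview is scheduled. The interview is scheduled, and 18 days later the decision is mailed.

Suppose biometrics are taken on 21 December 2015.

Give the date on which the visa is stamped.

Biometrics are taken: Dec 21, 2015.
The interview is scheduled: Dec 21, 2015 + 26 days = Jan 16, 2016.
The decision is mailed: Jan 16, 2016 + 18 days = Feb 3, 2016.
The visa is stamped: Feb 3, 2016 + 25 days = Feb 28, 2016.

28 February 2016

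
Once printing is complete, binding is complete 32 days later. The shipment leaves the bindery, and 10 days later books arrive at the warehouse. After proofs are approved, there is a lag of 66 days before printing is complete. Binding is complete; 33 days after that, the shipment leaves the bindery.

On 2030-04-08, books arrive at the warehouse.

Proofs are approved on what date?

Books arrive at the warehouse: Apr 8, 2030.
The shipment leaves the bindery: Apr 8, 2030 − 10 days = Mar 29, 2030.
Binding is complete: Mar 29, 2030 − 33 days = Feb 24, 2030.
Printing is complete: Feb 24, 2030 − 32 days = Jan 23, 2030.
Proofs are approved: Jan 23, 2030 − 66 days = Nov 18, 2029.

2029-11-18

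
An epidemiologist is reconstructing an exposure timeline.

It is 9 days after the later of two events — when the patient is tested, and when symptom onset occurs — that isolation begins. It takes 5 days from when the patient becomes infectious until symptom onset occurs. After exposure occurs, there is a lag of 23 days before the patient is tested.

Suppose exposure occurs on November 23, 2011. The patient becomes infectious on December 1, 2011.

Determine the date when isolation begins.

December 25, 2011

Exposure occurs: Nov 23, 2011.
The patient is tested: Nov 23, 2011 + 23 days = Dec 16, 2011.
The patient becomes infectious: Dec 1, 2011.
Symptom onset occurs: Dec 1, 2011 + 5 days = Dec 6, 2011.
Both prerequisites met — the patient is tested (Dec 16, 2011), symptom onset occurs (Dec 6, 2011); the later is Dec 16, 2011.
Isolation begins: Dec 16, 2011 + 9 days = Dec 25, 2011.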